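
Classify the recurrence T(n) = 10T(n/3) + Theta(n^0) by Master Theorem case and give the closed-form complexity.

Master Theorem for T(n) = 10T(n/3) + O(n^0):

a = 10, b = 3, c = 0
log_b(a) = log_3(10) = 2.0959

Case 1: c = 0 < log_3(10) = 2.0959
T(n) = O(n^(log_3 10))

For T(n) = 10T(n/3) + O(n^0): log_3(10) = 2.0959. This is Case 1 of the Master Theorem (c < log_b(a), work dominated by leaves), giving O(n^(log_3 10)).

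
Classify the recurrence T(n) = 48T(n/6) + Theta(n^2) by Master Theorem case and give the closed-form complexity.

Master Theorem for T(n) = 48T(n/6) + O(n^2):

a = 48, b = 6, c = 2
log_b(a) = log_6(48) = 2.1606

Case 1: c = 2 < log_6(48) = 2.1606
T(n) = O(n^(log_6 48))

For T(n) = 48T(n/6) + O(n^2): log_6(48) = 2.1606. This is Case 1 of the Master Theorem (c < log_b(a), work dominated by leaves), giving O(n^(log_6 48)).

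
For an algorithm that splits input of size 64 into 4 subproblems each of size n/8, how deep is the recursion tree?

For divide and conquer with division factor 8:

Problem sizes at each level:
Level 0: 64
Level 1: 8
Level 2: 1

The root is level 0 and the size-1 base case is level 2 (the tree spans levels 0 through 2, i.e. 3 levels counting the root), so the depth is the number of divisions: log_8(64) = 2

The recursion tree depth is log_8(64) = 2. At each level, the problem size is divided by 8, so it takes 2 divisions to reduce to a base case of size 1. The algorithm makes 4 recursive calls at each level.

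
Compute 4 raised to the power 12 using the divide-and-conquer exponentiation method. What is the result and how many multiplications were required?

Computing 4^12 by squaring (build up from 4^1; each line after the first costs one multiplication):

4^1 = 4
4^2 = (4^1)^2 = 4^2 = 16
4^3 = 4 * 4^2 = 4 * 16 = 64
4^6 = (4^3)^2 = 64^2 = 4096
4^12 = (4^6)^2 = 4096^2 = 16777216

Result: 16777216
Multiplications needed: 4 (4 lines after 4^1)

4^12 = 16777216. Using exponentiation by squaring, this requires 4 multiplications. The key idea: if the exponent is even, square the half-power; if odd, multiply by the base once.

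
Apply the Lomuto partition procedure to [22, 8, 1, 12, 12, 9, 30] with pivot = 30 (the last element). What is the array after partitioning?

Lomuto partition with pivot = 30:

Initial array: [22, 8, 1, 12, 12, 9, 30]

arr[0]=22 <= 30: swap with position 0, array becomes [22, 8, 1, 12, 12, 9, 30]
arr[1]=8 <= 30: swap with position 1, array becomes [22, 8, 1, 12, 12, 9, 30]
arr[2]=1 <= 30: swap with position 2, array becomes [22, 8, 1, 12, 12, 9, 30]
arr[3]=12 <= 30: swap with position 3, array becomes [22, 8, 1, 12, 12, 9, 30]
arr[4]=12 <= 30: swap with position 4, array becomes [22, 8, 1, 12, 12, 9, 30]
arr[5]=9 <= 30: swap with position 5, array becomes [22, 8, 1, 12, 12, 9, 30]

Place pivot at position 6: [22, 8, 1, 12, 12, 9, 30]
Pivot position: 6

After partitioning with pivot 30, the array becomes [22, 8, 1, 12, 12, 9, 30]. The pivot is placed at index 6. All elements to the left of the pivot are <= 30, and all elements to the right are > 30.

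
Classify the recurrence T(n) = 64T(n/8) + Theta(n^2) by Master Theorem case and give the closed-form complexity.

Master Theorem for T(n) = 64T(n/8) + O(n^2):

a = 64, b = 8, c = 2
log_b(a) = log_8(64) = 2.0000

Case 2: c = 2 = log_8(64) = 2.0000
T(n) = O(n^2 log n) = O(n^2 log n)

For T(n) = 64T(n/8) + O(n^2): log_8(64) = 2.0000. This is Case 2 of the Master Theorem (c = log_b(a), equal work at all levels), giving O(n^2 log n).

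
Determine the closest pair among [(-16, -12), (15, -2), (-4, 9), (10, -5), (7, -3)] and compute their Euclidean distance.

Computing all pairwise distances among 5 points:

d((-16, -12), (15, -2)) = 32.573
d((-16, -12), (-4, 9)) = 24.1868
d((-16, -12), (10, -5)) = 26.9258
d((-16, -12), (7, -3)) = 24.6982
d((15, -2), (-4, 9)) = 21.9545
d((15, -2), (10, -5)) = 5.831
d((15, -2), (7, -3)) = 8.0623
d((-4, 9), (10, -5)) = 19.799
d((-4, 9), (7, -3)) = 16.2788
d((10, -5), (7, -3)) = 3.6056 <-- minimum

Closest pair: (10, -5) and (7, -3) with distance 3.6056

The closest pair is (10, -5) and (7, -3) with Euclidean distance 3.6056. For 5 points, brute-force pairwise comparison is shown above. For large n, the divide-and-conquer algorithm (sort by x, recurse on halves, check the dividing strip) achieves O(n log n).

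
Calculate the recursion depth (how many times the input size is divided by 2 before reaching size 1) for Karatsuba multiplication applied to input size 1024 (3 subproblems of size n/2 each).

For divide and conquer with division factor 2:

Problem sizes at each level:
Level 0: 1024
Level 1: 512
Level 2: 256
Level 3: 128
Level 4: 64
Level 5: 32
Level 6: 16
Level 7: 8
Level 8: 4
Level 9: 2
Level 10: 1

The root is level 0 and the size-1 base case is level 10 (the tree spans levels 0 through 10, i.e. 11 levels counting the root), so the depth is the number of divisions: log_2(1024) = 10

The recursion tree depth is log_2(1024) = 10. At each level, the problem size is divided by 2, so it takes 10 divisions to reduce to a base case of size 1. The algorithm makes 3 recursive calls at each level.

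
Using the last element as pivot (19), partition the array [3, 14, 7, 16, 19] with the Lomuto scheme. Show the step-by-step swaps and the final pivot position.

Lomuto partition with pivot = 19:

Initial array: [3, 14, 7, 16, 19]

arr[0]=3 <= 19: swap with position 0, array becomes [3, 14, 7, 16, 19]
arr[1]=14 <= 19: swap with position 1, array becomes [3, 14, 7, 16, 19]
arr[2]=7 <= 19: swap with position 2, array becomes [3, 14, 7, 16, 19]
arr[3]=16 <= 19: swap with position 3, array becomes [3, 14, 7, 16, 19]

Place pivot at position 4: [3, 14, 7, 16, 19]
Pivot position: 4

After partitioning with pivot 19, the array becomes [3, 14, 7, 16, 19]. The pivot is placed at index 4. All elements to the left of the pivot are <= 19, and all elements to the right are > 19.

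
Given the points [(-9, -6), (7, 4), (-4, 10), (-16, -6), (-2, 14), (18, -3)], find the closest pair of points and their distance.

Computing all pairwise distances among 6 points:

d((-9, -6), (7, 4)) = 18.868
d((-9, -6), (-4, 10)) = 16.7631
d((-9, -6), (-16, -6)) = 7.0
d((-9, -6), (-2, 14)) = 21.1896
d((-9, -6), (18, -3)) = 27.1662
d((7, 4), (-4, 10)) = 12.53
d((7, 4), (-16, -6)) = 25.0799
d((7, 4), (-2, 14)) = 13.4536
d((7, 4), (18, -3)) = 13.0384
d((-4, 10), (-16, -6)) = 20.0
d((-4, 10), (-2, 14)) = 4.4721 <-- minimum
d((-4, 10), (18, -3)) = 25.5539
d((-16, -6), (-2, 14)) = 24.4131
d((-16, -6), (18, -3)) = 34.1321
d((-2, 14), (18, -3)) = 26.2488

Closest pair: (-4, 10) and (-2, 14) with distance 4.4721

The closest pair is (-4, 10) and (-2, 14) with Euclidean distance 4.4721. For 6 points, brute-force pairwise comparison is shown above. For large n, the divide-and-conquer algorithm (sort by x, recurse on halves, check the dividing strip) achieves O(n log n).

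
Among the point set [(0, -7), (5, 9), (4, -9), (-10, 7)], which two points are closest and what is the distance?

Computing all pairwise distances among 4 points:

d((0, -7), (5, 9)) = 16.7631
d((0, -7), (4, -9)) = 4.4721 <-- minimum
d((0, -7), (-10, 7)) = 17.2047
d((5, 9), (4, -9)) = 18.0278
d((5, 9), (-10, 7)) = 15.1327
d((4, -9), (-10, 7)) = 21.2603

Closest pair: (0, -7) and (4, -9) with distance 4.4721

The closest pair is (0, -7) and (4, -9) with Euclidean distance 4.4721. For 4 points, brute-force pairwise comparison is shown above. For large n, the divide-and-conquer algorithm (sort by x, recurse on halves, check the dividing strip) achieves O(n log n).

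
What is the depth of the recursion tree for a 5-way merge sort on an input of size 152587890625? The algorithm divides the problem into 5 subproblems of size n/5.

For divide and conquer with division factor 5:

Problem sizes at each level:
Level 0: 152587890625
Level 1: 30517578125
Level 2: 6103515625
Level 3: 1220703125
Level 4: 244140625
Level 5: 48828125
Level 6: 9765625
Level 7: 1953125
Level 8: 390625
Level 9: 78125
Level 10: 15625
Level 11: 3125
Level 12: 625
Level 13: 125
Level 14: 25
Level 15: 5
Level 16: 1

The root is level 0 and the size-1 base case is level 16 (the tree spans levels 0 through 16, i.e. 17 levels counting the root), so the depth is the number of divisions: log_5(152587890625) = 16

The recursion tree depth is log_5(152587890625) = 16. At each level, the problem size is divided by 5, so it takes 16 divisions to reduce to a base case of size 1. The algorithm makes 5 recursive calls at each level.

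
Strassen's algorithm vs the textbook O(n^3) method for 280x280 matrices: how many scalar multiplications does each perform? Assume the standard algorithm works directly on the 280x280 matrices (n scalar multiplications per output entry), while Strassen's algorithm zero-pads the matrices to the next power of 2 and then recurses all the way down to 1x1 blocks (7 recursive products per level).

Matrix multiplication for 280x280 matrices:

Strassen's algorithm requires power-of-2 dimensions. Pad 280x280 to 512x512 (next power of 2).

Standard algorithm: 280^3 = 21952000 multiplications
Strassen's algorithm: 7^(log2(512)) = 7^9 = 40353607 multiplications
Difference: 21952000 - 40353607 = -18401607 (Strassen uses MORE here due to padding overhead — for small or just-over-power-of-2 n, padding can outweigh the per-level savings)

Standard: 21952000 multiplications (280^3). Strassen: 40353607 multiplications (7^9, after padding to 512x512). Strassen reduces 8 recursive multiplications to 7 at each level.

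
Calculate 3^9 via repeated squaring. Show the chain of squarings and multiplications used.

Computing 3^9 by squaring (build up from 3^1; each line after the first costs one multiplication):

3^1 = 3
3^2 = (3^1)^2 = 3^2 = 9
3^4 = (3^2)^2 = 9^2 = 81
3^8 = (3^4)^2 = 81^2 = 6561
3^9 = 3 * 3^8 = 3 * 6561 = 19683

Result: 19683
Multiplications needed: 4 (4 lines after 3^1)

3^9 = 19683. Using exponentiation by squaring, this requires 4 multiplications. The key idea: if the exponent is even, square the half-power; if odd, multiply by the base once.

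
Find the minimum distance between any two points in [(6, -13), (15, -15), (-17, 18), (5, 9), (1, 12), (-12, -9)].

Computing all pairwise distances among 6 points:

d((6, -13), (15, -15)) = 9.2195
d((6, -13), (-17, 18)) = 38.6005
d((6, -13), (5, 9)) = 22.0227
d((6, -13), (1, 12)) = 25.4951
d((6, -13), (-12, -9)) = 18.4391
d((15, -15), (-17, 18)) = 45.9674
d((15, -15), (5, 9)) = 26.0
d((15, -15), (1, 12)) = 30.4138
d((15, -15), (-12, -9)) = 27.6586
d((-17, 18), (5, 9)) = 23.7697
d((-17, 18), (1, 12)) = 18.9737
d((-17, 18), (-12, -9)) = 27.4591
d((5, 9), (1, 12)) = 5.0 <-- minimum
d((5, 9), (-12, -9)) = 24.7588
d((1, 12), (-12, -9)) = 24.6982

Closest pair: (5, 9) and (1, 12) with distance 5.0

The closest pair is (5, 9) and (1, 12) with Euclidean distance 5.0. For 6 points, brute-force pairwise comparison is shown above. For large n, the divide-and-conquer algorithm (sort by x, recurse on halves, check the dividing strip) achieves O(n log n).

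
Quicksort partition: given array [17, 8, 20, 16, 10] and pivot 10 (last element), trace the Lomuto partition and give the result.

Lomuto partition with pivot = 10:

Initial array: [17, 8, 20, 16, 10]

arr[0]=17 > 10: no swap
arr[1]=8 <= 10: swap with position 0, array becomes [8, 17, 20, 16, 10]
arr[2]=20 > 10: no swap
arr[3]=16 > 10: no swap

Place pivot at position 1: [8, 10, 20, 16, 17]
Pivot position: 1

After partitioning with pivot 10, the array becomes [8, 10, 20, 16, 17]. The pivot is placed at index 1. All elements to the left of the pivot are <= 10, and all elements to the right are > 10.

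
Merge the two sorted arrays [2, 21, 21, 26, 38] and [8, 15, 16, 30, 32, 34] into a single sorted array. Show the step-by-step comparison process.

Merging process:

Compare 2 vs 8: take 2 from left. Merged: [2]
Compare 21 vs 8: take 8 from right. Merged: [2, 8]
Compare 21 vs 15: take 15 from right. Merged: [2, 8, 15]
Compare 21 vs 16: take 16 from right. Merged: [2, 8, 15, 16]
Compare 21 vs 30: take 21 from left. Merged: [2, 8, 15, 16, 21]
Compare 21 vs 30: take 21 from left. Merged: [2, 8, 15, 16, 21, 21]
Compare 26 vs 30: take 26 from left. Merged: [2, 8, 15, 16, 21, 21, 26]
Compare 38 vs 30: take 30 from right. Merged: [2, 8, 15, 16, 21, 21, 26, 30]
Compare 38 vs 32: take 32 from right. Merged: [2, 8, 15, 16, 21, 21, 26, 30, 32]
Compare 38 vs 34: take 34 from right. Merged: [2, 8, 15, 16, 21, 21, 26, 30, 32, 34]
Append remaining from left: [38]. Merged: [2, 8, 15, 16, 21, 21, 26, 30, 32, 34, 38]

Final merged array: [2, 8, 15, 16, 21, 21, 26, 30, 32, 34, 38]
Total comparisons: 10

The merged array is [2, 8, 15, 16, 21, 21, 26, 30, 32, 34, 38], requiring 10 comparisons. The merge step runs in O(n) time where n is the total number of elements.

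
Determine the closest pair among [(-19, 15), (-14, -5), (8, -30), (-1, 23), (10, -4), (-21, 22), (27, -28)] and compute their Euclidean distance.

Computing all pairwise distances among 7 points:

d((-19, 15), (-14, -5)) = 20.6155
d((-19, 15), (8, -30)) = 52.4786
d((-19, 15), (-1, 23)) = 19.6977
d((-19, 15), (10, -4)) = 34.6699
d((-19, 15), (-21, 22)) = 7.2801 <-- minimum
d((-19, 15), (27, -28)) = 62.9682
d((-14, -5), (8, -30)) = 33.3017
d((-14, -5), (-1, 23)) = 30.8707
d((-14, -5), (10, -4)) = 24.0208
d((-14, -5), (-21, 22)) = 27.8927
d((-14, -5), (27, -28)) = 47.0106
d((8, -30), (-1, 23)) = 53.7587
d((8, -30), (10, -4)) = 26.0768
d((8, -30), (-21, 22)) = 59.5399
d((8, -30), (27, -28)) = 19.105
d((-1, 23), (10, -4)) = 29.1548
d((-1, 23), (-21, 22)) = 20.025
d((-1, 23), (27, -28)) = 58.1808
d((10, -4), (-21, 22)) = 40.4599
d((10, -4), (27, -28)) = 29.4109
d((-21, 22), (27, -28)) = 69.3109

Closest pair: (-19, 15) and (-21, 22) with distance 7.2801

The closest pair is (-19, 15) and (-21, 22) with Euclidean distance 7.2801. For 7 points, brute-force pairwise comparison is shown above. For large n, the divide-and-conquer algorithm (sort by x, recurse on halves, check the dividing strip) achieves O(n log n).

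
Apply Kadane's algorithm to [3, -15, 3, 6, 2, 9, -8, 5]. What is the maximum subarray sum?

Using Kadane's algorithm on [3, -15, 3, 6, 2, 9, -8, 5]:

Scanning through the array:
Position 1 (value -15): max_ending_here = -12, max_so_far = 3
Position 2 (value 3): max_ending_here = 3, max_so_far = 3
Position 3 (value 6): max_ending_here = 9, max_so_far = 9
Position 4 (value 2): max_ending_here = 11, max_so_far = 11
Position 5 (value 9): max_ending_here = 20, max_so_far = 20
Position 6 (value -8): max_ending_here = 12, max_so_far = 20
Position 7 (value 5): max_ending_here = 17, max_so_far = 20

Maximum subarray: [3, 6, 2, 9]
Maximum sum: 20

The maximum subarray is [3, 6, 2, 9] with sum 20. This subarray runs from index 2 to index 5.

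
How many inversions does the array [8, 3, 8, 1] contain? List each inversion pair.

Finding inversions in [8, 3, 8, 1]:

(0, 1): arr[0]=8 > arr[1]=3
(0, 3): arr[0]=8 > arr[3]=1
(1, 3): arr[1]=3 > arr[3]=1
(2, 3): arr[2]=8 > arr[3]=1

Total inversions: 4

The array has 4 inversion(s): (0,1), (0,3), (1,3), (2,3). Each pair (i,j) satisfies i < j and arr[i] > arr[j].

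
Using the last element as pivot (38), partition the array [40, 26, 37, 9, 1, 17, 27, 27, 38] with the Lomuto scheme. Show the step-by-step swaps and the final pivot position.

Lomuto partition with pivot = 38:

Initial array: [40, 26, 37, 9, 1, 17, 27, 27, 38]

arr[0]=40 > 38: no swap
arr[1]=26 <= 38: swap with position 0, array becomes [26, 40, 37, 9, 1, 17, 27, 27, 38]
arr[2]=37 <= 38: swap with position 1, array becomes [26, 37, 40, 9, 1, 17, 27, 27, 38]
arr[3]=9 <= 38: swap with position 2, array becomes [26, 37, 9, 40, 1, 17, 27, 27, 38]
arr[4]=1 <= 38: swap with position 3, array becomes [26, 37, 9, 1, 40, 17, 27, 27, 38]
arr[5]=17 <= 38: swap with position 4, array becomes [26, 37, 9, 1, 17, 40, 27, 27, 38]
arr[6]=27 <= 38: swap with position 5, array becomes [26, 37, 9, 1, 17, 27, 40, 27, 38]
arr[7]=27 <= 38: swap with position 6, array becomes [26, 37, 9, 1, 17, 27, 27, 40, 38]

Place pivot at position 7: [26, 37, 9, 1, 17, 27, 27, 38, 40]
Pivot position: 7

After partitioning with pivot 38, the array becomes [26, 37, 9, 1, 17, 27, 27, 38, 40]. The pivot is placed at index 7. All elements to the left of the pivot are <= 38, and all elements to the right are > 38.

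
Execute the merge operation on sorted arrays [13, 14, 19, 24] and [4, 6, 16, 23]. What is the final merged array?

Merging process:

Compare 13 vs 4: take 4 from right. Merged: [4]
Compare 13 vs 6: take 6 from right. Merged: [4, 6]
Compare 13 vs 16: take 13 from left. Merged: [4, 6, 13]
Compare 14 vs 16: take 14 from left. Merged: [4, 6, 13, 14]
Compare 19 vs 16: take 16 from right. Merged: [4, 6, 13, 14, 16]
Compare 19 vs 23: take 19 from left. Merged: [4, 6, 13, 14, 16, 19]
Compare 24 vs 23: take 23 from right. Merged: [4, 6, 13, 14, 16, 19, 23]
Append remaining from left: [24]. Merged: [4, 6, 13, 14, 16, 19, 23, 24]

Final merged array: [4, 6, 13, 14, 16, 19, 23, 24]
Total comparisons: 7

The merged array is [4, 6, 13, 14, 16, 19, 23, 24], requiring 7 comparisons. The merge step runs in O(n) time where n is the total number of elements.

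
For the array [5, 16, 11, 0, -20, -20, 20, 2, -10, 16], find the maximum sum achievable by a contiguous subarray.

Using Kadane's algorithm on [5, 16, 11, 0, -20, -20, 20, 2, -10, 16]:

Scanning through the array:
Position 1 (value 16): max_ending_here = 21, max_so_far = 21
Position 2 (value 11): max_ending_here = 32, max_so_far = 32
Position 3 (value 0): max_ending_here = 32, max_so_far = 32
Position 4 (value -20): max_ending_here = 12, max_so_far = 32
Position 5 (value -20): max_ending_here = -8, max_so_far = 32
Position 6 (value 20): max_ending_here = 20, max_so_far = 32
Position 7 (value 2): max_ending_here = 22, max_so_far = 32
Position 8 (value -10): max_ending_here = 12, max_so_far = 32
Position 9 (value 16): max_ending_here = 28, max_so_far = 32

Maximum subarray: [5, 16, 11]
Maximum sum: 32

The maximum subarray is [5, 16, 11] with sum 32. This subarray runs from index 0 to index 2.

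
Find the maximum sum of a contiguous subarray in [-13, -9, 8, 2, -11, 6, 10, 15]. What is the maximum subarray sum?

Using Kadane's algorithm on [-13, -9, 8, 2, -11, 6, 10, 15]:

Scanning through the array:
Position 1 (value -9): max_ending_here = -9, max_so_far = -9
Position 2 (value 8): max_ending_here = 8, max_so_far = 8
Position 3 (value 2): max_ending_here = 10, max_so_far = 10
Position 4 (value -11): max_ending_here = -1, max_so_far = 10
Position 5 (value 6): max_ending_here = 6, max_so_far = 10
Position 6 (value 10): max_ending_here = 16, max_so_far = 16
Position 7 (value 15): max_ending_here = 31, max_so_far = 31

Maximum subarray: [6, 10, 15]
Maximum sum: 31

The maximum subarray is [6, 10, 15] with sum 31. This subarray runs from index 5 to index 7.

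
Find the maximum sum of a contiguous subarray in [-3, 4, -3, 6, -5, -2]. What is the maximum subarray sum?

Using Kadane's algorithm on [-3, 4, -3, 6, -5, -2]:

Scanning through the array:
Position 1 (value 4): max_ending_here = 4, max_so_far = 4
Position 2 (value -3): max_ending_here = 1, max_so_far = 4
Position 3 (value 6): max_ending_here = 7, max_so_far = 7
Position 4 (value -5): max_ending_here = 2, max_so_far = 7
Position 5 (value -2): max_ending_here = 0, max_so_far = 7

Maximum subarray: [4, -3, 6]
Maximum sum: 7

The maximum subarray is [4, -3, 6] with sum 7. This subarray runs from index 1 to index 3.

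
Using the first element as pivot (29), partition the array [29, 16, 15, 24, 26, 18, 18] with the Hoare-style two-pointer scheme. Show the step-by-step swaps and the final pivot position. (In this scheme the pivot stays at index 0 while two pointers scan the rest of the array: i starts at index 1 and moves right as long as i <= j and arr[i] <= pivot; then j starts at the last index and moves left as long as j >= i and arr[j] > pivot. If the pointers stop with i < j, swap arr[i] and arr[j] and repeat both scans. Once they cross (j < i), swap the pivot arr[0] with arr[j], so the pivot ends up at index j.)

Hoare-style two-pointer partition with pivot = 29:

Initial array: [29, 16, 15, 24, 26, 18, 18]

Pointers start at i = 1, j = 6.
i ends at 7, j ends at 6: the pointers have crossed (j < i), so scanning stops.

Swap pivot arr[0] with arr[6] to place pivot at position 6: [18, 16, 15, 24, 26, 18, 29]
Pivot position: 6

After partitioning with pivot 29, the array becomes [18, 16, 15, 24, 26, 18, 29]. The pivot is placed at index 6. All elements to the left of the pivot are <= 29, and all elements to the right are > 29.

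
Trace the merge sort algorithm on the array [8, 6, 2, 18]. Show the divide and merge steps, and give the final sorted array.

Merge sort trace:

Split: [8, 6, 2, 18] -> [8, 6] and [2, 18]
  Split: [8, 6] -> [8] and [6]
  Merge: [8] + [6] -> [6, 8]
  Split: [2, 18] -> [2] and [18]
  Merge: [2] + [18] -> [2, 18]
Merge: [6, 8] + [2, 18] -> [2, 6, 8, 18]

Final sorted array: [2, 6, 8, 18]

The merge sort proceeds by recursively splitting the array and merging sorted halves.
After all merges, the sorted array is [2, 6, 8, 18].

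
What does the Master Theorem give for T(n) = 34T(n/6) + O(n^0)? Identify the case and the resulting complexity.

Master Theorem for T(n) = 34T(n/6) + O(n^0):

a = 34, b = 6, c = 0
log_b(a) = log_6(34) = 1.9681

Case 1: c = 0 < log_6(34) = 1.9681
T(n) = O(n^(log_6 34))

For T(n) = 34T(n/6) + O(n^0): log_6(34) = 1.9681. This is Case 1 of the Master Theorem (c < log_b(a), work dominated by leaves), giving O(n^(log_6 34)).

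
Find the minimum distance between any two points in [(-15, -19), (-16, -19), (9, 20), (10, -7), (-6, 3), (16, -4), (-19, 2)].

Computing all pairwise distances among 7 points:

d((-15, -19), (-16, -19)) = 1.0 <-- minimum
d((-15, -19), (9, 20)) = 45.793
d((-15, -19), (10, -7)) = 27.7308
d((-15, -19), (-6, 3)) = 23.7697
d((-15, -19), (16, -4)) = 34.4384
d((-15, -19), (-19, 2)) = 21.3776
d((-16, -19), (9, 20)) = 46.3249
d((-16, -19), (10, -7)) = 28.6356
d((-16, -19), (-6, 3)) = 24.1661
d((-16, -19), (16, -4)) = 35.3412
d((-16, -19), (-19, 2)) = 21.2132
d((9, 20), (10, -7)) = 27.0185
d((9, 20), (-6, 3)) = 22.6716
d((9, 20), (16, -4)) = 25.0
d((9, 20), (-19, 2)) = 33.2866
d((10, -7), (-6, 3)) = 18.868
d((10, -7), (16, -4)) = 6.7082
d((10, -7), (-19, 2)) = 30.3645
d((-6, 3), (16, -4)) = 23.0868
d((-6, 3), (-19, 2)) = 13.0384
d((16, -4), (-19, 2)) = 35.5106

Closest pair: (-15, -19) and (-16, -19) with distance 1.0

The closest pair is (-15, -19) and (-16, -19) with Euclidean distance 1.0. For 7 points, brute-force pairwise comparison is shown above. For large n, the divide-and-conquer algorithm (sort by x, recurse on halves, check the dividing strip) achieves O(n log n).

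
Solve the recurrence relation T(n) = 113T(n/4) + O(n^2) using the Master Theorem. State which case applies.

Master Theorem for T(n) = 113T(n/4) + O(n^2):

a = 113, b = 4, c = 2
log_b(a) = log_4(113) = 3.4101

Case 1: c = 2 < log_4(113) = 3.4101
T(n) = O(n^(log_4 113))

For T(n) = 113T(n/4) + O(n^2): log_4(113) = 3.4101. This is Case 1 of the Master Theorem (c < log_b(a), work dominated by leaves), giving O(n^(log_4 113)).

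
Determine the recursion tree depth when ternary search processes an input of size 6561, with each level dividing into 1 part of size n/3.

For divide and conquer with division factor 3:

Problem sizes at each level:
Level 0: 6561
Level 1: 2187
Level 2: 729
Level 3: 243
Level 4: 81
Level 5: 27
Level 6: 9
Level 7: 3
Level 8: 1

The root is level 0 and the size-1 base case is level 8 (the tree spans levels 0 through 8, i.e. 9 levels counting the root), so the depth is the number of divisions: log_3(6561) = 8

The recursion tree depth is log_3(6561) = 8. At each level, the problem size is divided by 3, so it takes 8 divisions to reduce to a base case of size 1. The algorithm makes 1 recursive call at each level.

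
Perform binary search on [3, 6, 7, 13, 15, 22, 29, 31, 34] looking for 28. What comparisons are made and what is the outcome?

Binary search for 28 in [3, 6, 7, 13, 15, 22, 29, 31, 34]:

lo=0, hi=8, mid=4, arr[mid]=15 -> 15 < 28, search right half
lo=5, hi=8, mid=6, arr[mid]=29 -> 29 > 28, search left half
lo=5, hi=5, mid=5, arr[mid]=22 -> 22 < 28, search right half
lo=6 > hi=5, target 28 not found

Binary search determines that 28 is not in the array after 3 comparisons. The search space was exhausted without finding the target.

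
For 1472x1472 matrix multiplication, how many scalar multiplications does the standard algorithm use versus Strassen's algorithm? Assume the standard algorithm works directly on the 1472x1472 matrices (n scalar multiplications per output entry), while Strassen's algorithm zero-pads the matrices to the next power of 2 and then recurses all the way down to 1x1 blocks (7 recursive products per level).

Matrix multiplication for 1472x1472 matrices:

Strassen's algorithm requires power-of-2 dimensions. Pad 1472x1472 to 2048x2048 (next power of 2).

Standard algorithm: 1472^3 = 3189506048 multiplications
Strassen's algorithm: 7^(log2(2048)) = 7^11 = 1977326743 multiplications
Savings: 3189506048 - 1977326743 = 1212179305 multiplications

Standard: 3189506048 multiplications (1472^3). Strassen: 1977326743 multiplications (7^11, after padding to 2048x2048). Strassen reduces 8 recursive multiplications to 7 at each level.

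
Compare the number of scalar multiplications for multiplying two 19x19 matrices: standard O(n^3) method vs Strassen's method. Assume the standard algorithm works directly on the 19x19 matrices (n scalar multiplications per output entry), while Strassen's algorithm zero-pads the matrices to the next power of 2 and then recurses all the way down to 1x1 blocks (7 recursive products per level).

Matrix multiplication for 19x19 matrices:

Strassen's algorithm requires power-of-2 dimensions. Pad 19x19 to 32x32 (next power of 2).

Standard algorithm: 19^3 = 6859 multiplications
Strassen's algorithm: 7^(log2(32)) = 7^5 = 16807 multiplications
Difference: 6859 - 16807 = -9948 (Strassen uses MORE here due to padding overhead — for small or just-over-power-of-2 n, padding can outweigh the per-level savings)

Standard: 6859 multiplications (19^3). Strassen: 16807 multiplications (7^5, after padding to 32x32). Strassen reduces 8 recursive multiplications to 7 at each level.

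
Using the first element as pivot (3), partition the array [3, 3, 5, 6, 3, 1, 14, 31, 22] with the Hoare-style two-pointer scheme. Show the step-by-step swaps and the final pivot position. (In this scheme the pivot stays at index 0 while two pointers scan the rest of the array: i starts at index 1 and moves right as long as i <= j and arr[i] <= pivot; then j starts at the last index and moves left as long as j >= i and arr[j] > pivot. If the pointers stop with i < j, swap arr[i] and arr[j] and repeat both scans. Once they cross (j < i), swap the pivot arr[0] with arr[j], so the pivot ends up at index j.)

Hoare-style two-pointer partition with pivot = 3:

Initial array: [3, 3, 5, 6, 3, 1, 14, 31, 22]

Pointers start at i = 1, j = 8.
i stops at index 2 (arr[2]=5 > 3), j stops at index 5 (arr[5]=1 <= 3): swap arr[2] and arr[5], array becomes [3, 3, 1, 6, 3, 5, 14, 31, 22]
i stops at index 3 (arr[3]=6 > 3), j stops at index 4 (arr[4]=3 <= 3): swap arr[3] and arr[4], array becomes [3, 3, 1, 3, 6, 5, 14, 31, 22]
i ends at 4, j ends at 3: the pointers have crossed (j < i), so scanning stops.

Swap pivot arr[0] with arr[3] to place pivot at position 3: [3, 3, 1, 3, 6, 5, 14, 31, 22]
Pivot position: 3

After partitioning with pivot 3, the array becomes [3, 3, 1, 3, 6, 5, 14, 31, 22]. The pivot is placed at index 3. All elements to the left of the pivot are <= 3, and all elements to the right are > 3.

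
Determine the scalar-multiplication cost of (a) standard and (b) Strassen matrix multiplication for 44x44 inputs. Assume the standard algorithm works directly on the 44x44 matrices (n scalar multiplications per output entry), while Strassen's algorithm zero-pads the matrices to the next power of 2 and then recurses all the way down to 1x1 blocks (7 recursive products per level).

Matrix multiplication for 44x44 matrices:

Strassen's algorithm requires power-of-2 dimensions. Pad 44x44 to 64x64 (next power of 2).

Standard algorithm: 44^3 = 85184 multiplications
Strassen's algorithm: 7^(log2(64)) = 7^6 = 117649 multiplications
Difference: 85184 - 117649 = -32465 (Strassen uses MORE here due to padding overhead — for small or just-over-power-of-2 n, padding can outweigh the per-level savings)

Standard: 85184 multiplications (44^3). Strassen: 117649 multiplications (7^6, after padding to 64x64). Strassen reduces 8 recursive multiplications to 7 at each level.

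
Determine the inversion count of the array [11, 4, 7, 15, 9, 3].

Finding inversions in [11, 4, 7, 15, 9, 3]:

(0, 1): arr[0]=11 > arr[1]=4
(0, 2): arr[0]=11 > arr[2]=7
(0, 4): arr[0]=11 > arr[4]=9
(0, 5): arr[0]=11 > arr[5]=3
(1, 5): arr[1]=4 > arr[5]=3
(2, 5): arr[2]=7 > arr[5]=3
(3, 4): arr[3]=15 > arr[4]=9
(3, 5): arr[3]=15 > arr[5]=3
(4, 5): arr[4]=9 > arr[5]=3

Total inversions: 9

The array has 9 inversion(s): (0,1), (0,2), (0,4), (0,5), (1,5), (2,5), (3,4), (3,5), (4,5). Each pair (i,j) satisfies i < j and arr[i] > arr[j].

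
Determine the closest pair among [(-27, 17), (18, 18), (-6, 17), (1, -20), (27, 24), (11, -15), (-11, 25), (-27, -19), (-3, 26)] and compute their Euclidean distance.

Computing all pairwise distances among 9 points:

d((-27, 17), (18, 18)) = 45.0111
d((-27, 17), (-6, 17)) = 21.0
d((-27, 17), (1, -20)) = 46.4004
d((-27, 17), (27, 24)) = 54.4518
d((-27, 17), (11, -15)) = 49.679
d((-27, 17), (-11, 25)) = 17.8885
d((-27, 17), (-27, -19)) = 36.0
d((-27, 17), (-3, 26)) = 25.632
d((18, 18), (-6, 17)) = 24.0208
d((18, 18), (1, -20)) = 41.6293
d((18, 18), (27, 24)) = 10.8167
d((18, 18), (11, -15)) = 33.7343
d((18, 18), (-11, 25)) = 29.8329
d((18, 18), (-27, -19)) = 58.258
d((18, 18), (-3, 26)) = 22.4722
d((-6, 17), (1, -20)) = 37.6563
d((-6, 17), (27, 24)) = 33.7343
d((-6, 17), (11, -15)) = 36.2353
d((-6, 17), (-11, 25)) = 9.434
d((-6, 17), (-27, -19)) = 41.6773
d((-6, 17), (-3, 26)) = 9.4868
d((1, -20), (27, 24)) = 51.1077
d((1, -20), (11, -15)) = 11.1803
d((1, -20), (-11, 25)) = 46.5725
d((1, -20), (-27, -19)) = 28.0179
d((1, -20), (-3, 26)) = 46.1736
d((27, 24), (11, -15)) = 42.1545
d((27, 24), (-11, 25)) = 38.0132
d((27, 24), (-27, -19)) = 69.029
d((27, 24), (-3, 26)) = 30.0666
d((11, -15), (-11, 25)) = 45.6508
d((11, -15), (-27, -19)) = 38.2099
d((11, -15), (-3, 26)) = 43.3244
d((-11, 25), (-27, -19)) = 46.8188
d((-11, 25), (-3, 26)) = 8.0623 <-- minimum
d((-27, -19), (-3, 26)) = 51.0

Closest pair: (-11, 25) and (-3, 26) with distance 8.0623

The closest pair is (-11, 25) and (-3, 26) with Euclidean distance 8.0623. For 9 points, brute-force pairwise comparison is shown above. For large n, the divide-and-conquer algorithm (sort by x, recurse on halves, check the dividing strip) achieves O(n log n).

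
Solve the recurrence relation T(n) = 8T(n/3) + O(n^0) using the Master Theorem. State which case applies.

Master Theorem for T(n) = 8T(n/3) + O(n^0):

a = 8, b = 3, c = 0
log_b(a) = log_3(8) = 1.8928

Case 1: c = 0 < log_3(8) = 1.8928
T(n) = O(n^(log_3 8))

For T(n) = 8T(n/3) + O(n^0): log_3(8) = 1.8928. This is Case 1 of the Master Theorem (c < log_b(a), work dominated by leaves), giving O(n^(log_3 8)).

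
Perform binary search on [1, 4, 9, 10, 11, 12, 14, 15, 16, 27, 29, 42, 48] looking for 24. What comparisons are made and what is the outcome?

Binary search for 24 in [1, 4, 9, 10, 11, 12, 14, 15, 16, 27, 29, 42, 48]:

lo=0, hi=12, mid=6, arr[mid]=14 -> 14 < 24, search right half
lo=7, hi=12, mid=9, arr[mid]=27 -> 27 > 24, search left half
lo=7, hi=8, mid=7, arr[mid]=15 -> 15 < 24, search right half
lo=8, hi=8, mid=8, arr[mid]=16 -> 16 < 24, search right half
lo=9 > hi=8, target 24 not found

Binary search determines that 24 is not in the array after 4 comparisons. The search space was exhausted without finding the target.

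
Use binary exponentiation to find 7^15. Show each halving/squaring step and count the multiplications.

Computing 7^15 by squaring (build up from 7^1; each line after the first costs one multiplication):

7^1 = 7
7^2 = (7^1)^2 = 7^2 = 49
7^3 = 7 * 7^2 = 7 * 49 = 343
7^6 = (7^3)^2 = 343^2 = 117649
7^7 = 7 * 7^6 = 7 * 117649 = 823543
7^14 = (7^7)^2 = 823543^2 = 678223072849
7^15 = 7 * 7^14 = 7 * 678223072849 = 4747561509943

Result: 4747561509943
Multiplications needed: 6 (6 lines after 7^1)

7^15 = 4747561509943. Using exponentiation by squaring, this requires 6 multiplications. The key idea: if the exponent is even, square the half-power; if odd, multiply by the base once.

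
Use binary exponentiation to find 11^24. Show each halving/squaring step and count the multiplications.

Computing 11^24 by squaring (build up from 11^1; each line after the first costs one multiplication):

11^1 = 11
11^2 = (11^1)^2 = 11^2 = 121
11^3 = 11 * 11^2 = 11 * 121 = 1331
11^6 = (11^3)^2 = 1331^2 = 1771561
11^12 = (11^6)^2 = 1771561^2 = 3138428376721
11^24 = (11^12)^2 = 3138428376721^2 = 9849732675807611094711841

Result: 9849732675807611094711841
Multiplications needed: 5 (5 lines after 11^1)

11^24 = 9849732675807611094711841. Using exponentiation by squaring, this requires 5 multiplications. The key idea: if the exponent is even, square the half-power; if odd, multiply by the base once.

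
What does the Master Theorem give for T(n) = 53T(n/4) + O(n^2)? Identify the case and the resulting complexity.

Master Theorem for T(n) = 53T(n/4) + O(n^2):

a = 53, b = 4, c = 2
log_b(a) = log_4(53) = 2.8640

Case 1: c = 2 < log_4(53) = 2.8640
T(n) = O(n^(log_4 53))

For T(n) = 53T(n/4) + O(n^2): log_4(53) = 2.8640. This is Case 1 of the Master Theorem (c < log_b(a), work dominated by leaves), giving O(n^(log_4 53)).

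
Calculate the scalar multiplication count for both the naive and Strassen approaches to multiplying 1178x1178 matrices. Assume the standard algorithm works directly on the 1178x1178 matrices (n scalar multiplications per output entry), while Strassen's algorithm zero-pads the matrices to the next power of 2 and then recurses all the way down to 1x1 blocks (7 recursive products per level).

Matrix multiplication for 1178x1178 matrices:

Strassen's algorithm requires power-of-2 dimensions. Pad 1178x1178 to 2048x2048 (next power of 2).

Standard algorithm: 1178^3 = 1634691752 multiplications
Strassen's algorithm: 7^(log2(2048)) = 7^11 = 1977326743 multiplications
Difference: 1634691752 - 1977326743 = -342634991 (Strassen uses MORE here due to padding overhead — for small or just-over-power-of-2 n, padding can outweigh the per-level savings)

Standard: 1634691752 multiplications (1178^3). Strassen: 1977326743 multiplications (7^11, after padding to 2048x2048). Strassen reduces 8 recursive multiplications to 7 at each level.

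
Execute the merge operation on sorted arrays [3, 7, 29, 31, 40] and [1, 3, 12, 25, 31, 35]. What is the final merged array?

Merging process:

Compare 3 vs 1: take 1 from right. Merged: [1]
Compare 3 vs 3: take 3 from left. Merged: [1, 3]
Compare 7 vs 3: take 3 from right. Merged: [1, 3, 3]
Compare 7 vs 12: take 7 from left. Merged: [1, 3, 3, 7]
Compare 29 vs 12: take 12 from right. Merged: [1, 3, 3, 7, 12]
Compare 29 vs 25: take 25 from right. Merged: [1, 3, 3, 7, 12, 25]
Compare 29 vs 31: take 29 from left. Merged: [1, 3, 3, 7, 12, 25, 29]
Compare 31 vs 31: take 31 from left. Merged: [1, 3, 3, 7, 12, 25, 29, 31]
Compare 40 vs 31: take 31 from right. Merged: [1, 3, 3, 7, 12, 25, 29, 31, 31]
Compare 40 vs 35: take 35 from right. Merged: [1, 3, 3, 7, 12, 25, 29, 31, 31, 35]
Append remaining from left: [40]. Merged: [1, 3, 3, 7, 12, 25, 29, 31, 31, 35, 40]

Final merged array: [1, 3, 3, 7, 12, 25, 29, 31, 31, 35, 40]
Total comparisons: 10

The merged array is [1, 3, 3, 7, 12, 25, 29, 31, 31, 35, 40], requiring 10 comparisons. The merge step runs in O(n) time where n is the total number of elements.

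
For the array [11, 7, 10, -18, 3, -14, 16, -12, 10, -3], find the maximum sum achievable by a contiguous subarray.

Using Kadane's algorithm on [11, 7, 10, -18, 3, -14, 16, -12, 10, -3]:

Scanning through the array:
Position 1 (value 7): max_ending_here = 18, max_so_far = 18
Position 2 (value 10): max_ending_here = 28, max_so_far = 28
Position 3 (value -18): max_ending_here = 10, max_so_far = 28
Position 4 (value 3): max_ending_here = 13, max_so_far = 28
Position 5 (value -14): max_ending_here = -1, max_so_far = 28
Position 6 (value 16): max_ending_here = 16, max_so_far = 28
Position 7 (value -12): max_ending_here = 4, max_so_far = 28
Position 8 (value 10): max_ending_here = 14, max_so_far = 28
Position 9 (value -3): max_ending_here = 11, max_so_far = 28

Maximum subarray: [11, 7, 10]
Maximum sum: 28

The maximum subarray is [11, 7, 10] with sum 28. This subarray runs from index 0 to index 2.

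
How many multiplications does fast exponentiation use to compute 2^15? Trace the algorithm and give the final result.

Computing 2^15 by squaring (build up from 2^1; each line after the first costs one multiplication):

2^1 = 2
2^2 = (2^1)^2 = 2^2 = 4
2^3 = 2 * 2^2 = 2 * 4 = 8
2^6 = (2^3)^2 = 8^2 = 64
2^7 = 2 * 2^6 = 2 * 64 = 128
2^14 = (2^7)^2 = 128^2 = 16384
2^15 = 2 * 2^14 = 2 * 16384 = 32768

Result: 32768
Multiplications needed: 6 (6 lines after 2^1)

2^15 = 32768. Using exponentiation by squaring, this requires 6 multiplications. The key idea: if the exponent is even, square the half-power; if odd, multiply by the base once.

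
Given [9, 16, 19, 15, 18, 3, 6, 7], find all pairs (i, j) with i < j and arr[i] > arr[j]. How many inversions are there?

Finding inversions in [9, 16, 19, 15, 18, 3, 6, 7]:

(0, 5): arr[0]=9 > arr[5]=3
(0, 6): arr[0]=9 > arr[6]=6
(0, 7): arr[0]=9 > arr[7]=7
(1, 3): arr[1]=16 > arr[3]=15
(1, 5): arr[1]=16 > arr[5]=3
(1, 6): arr[1]=16 > arr[6]=6
(1, 7): arr[1]=16 > arr[7]=7
(2, 3): arr[2]=19 > arr[3]=15
(2, 4): arr[2]=19 > arr[4]=18
(2, 5): arr[2]=19 > arr[5]=3
(2, 6): arr[2]=19 > arr[6]=6
(2, 7): arr[2]=19 > arr[7]=7
(3, 5): arr[3]=15 > arr[5]=3
(3, 6): arr[3]=15 > arr[6]=6
(3, 7): arr[3]=15 > arr[7]=7
(4, 5): arr[4]=18 > arr[5]=3
(4, 6): arr[4]=18 > arr[6]=6
(4, 7): arr[4]=18 > arr[7]=7

Total inversions: 18

The array has 18 inversion(s): (0,5), (0,6), (0,7), (1,3), (1,5), (1,6), (1,7), (2,3), (2,4), (2,5), (2,6), (2,7), (3,5), (3,6), (3,7), (4,5), (4,6), (4,7). Each pair (i,j) satisfies i < j and arr[i] > arr[j].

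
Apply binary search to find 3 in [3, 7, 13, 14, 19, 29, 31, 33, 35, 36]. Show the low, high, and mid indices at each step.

Binary search for 3 in [3, 7, 13, 14, 19, 29, 31, 33, 35, 36]:

lo=0, hi=9, mid=4, arr[mid]=19 -> 19 > 3, search left half
lo=0, hi=3, mid=1, arr[mid]=7 -> 7 > 3, search left half
lo=0, hi=0, mid=0, arr[mid]=3 -> Found target at index 0!

Binary search finds 3 at index 0 after 3 comparisons. The search repeatedly halves the search space by comparing with the middle element.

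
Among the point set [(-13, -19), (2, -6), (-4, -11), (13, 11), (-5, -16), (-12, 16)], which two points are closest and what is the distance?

Computing all pairwise distances among 6 points:

d((-13, -19), (2, -6)) = 19.8494
d((-13, -19), (-4, -11)) = 12.0416
d((-13, -19), (13, 11)) = 39.6989
d((-13, -19), (-5, -16)) = 8.544
d((-13, -19), (-12, 16)) = 35.0143
d((2, -6), (-4, -11)) = 7.8102
d((2, -6), (13, 11)) = 20.2485
d((2, -6), (-5, -16)) = 12.2066
d((2, -6), (-12, 16)) = 26.0768
d((-4, -11), (13, 11)) = 27.8029
d((-4, -11), (-5, -16)) = 5.099 <-- minimum
d((-4, -11), (-12, 16)) = 28.1603
d((13, 11), (-5, -16)) = 32.45
d((13, 11), (-12, 16)) = 25.4951
d((-5, -16), (-12, 16)) = 32.7567

Closest pair: (-4, -11) and (-5, -16) with distance 5.099

The closest pair is (-4, -11) and (-5, -16) with Euclidean distance 5.099. For 6 points, brute-force pairwise comparison is shown above. For large n, the divide-and-conquer algorithm (sort by x, recurse on halves, check the dividing strip) achieves O(n log n).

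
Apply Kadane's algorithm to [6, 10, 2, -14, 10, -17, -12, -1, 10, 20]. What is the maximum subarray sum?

Using Kadane's algorithm on [6, 10, 2, -14, 10, -17, -12, -1, 10, 20]:

Scanning through the array:
Position 1 (value 10): max_ending_here = 16, max_so_far = 16
Position 2 (value 2): max_ending_here = 18, max_so_far = 18
Position 3 (value -14): max_ending_here = 4, max_so_far = 18
Position 4 (value 10): max_ending_here = 14, max_so_far = 18
Position 5 (value -17): max_ending_here = -3, max_so_far = 18
Position 6 (value -12): max_ending_here = -12, max_so_far = 18
Position 7 (value -1): max_ending_here = -1, max_so_far = 18
Position 8 (value 10): max_ending_here = 10, max_so_far = 18
Position 9 (value 20): max_ending_here = 30, max_so_far = 30

Maximum subarray: [10, 20]
Maximum sum: 30

The maximum subarray is [10, 20] with sum 30. This subarray runs from index 8 to index 9.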